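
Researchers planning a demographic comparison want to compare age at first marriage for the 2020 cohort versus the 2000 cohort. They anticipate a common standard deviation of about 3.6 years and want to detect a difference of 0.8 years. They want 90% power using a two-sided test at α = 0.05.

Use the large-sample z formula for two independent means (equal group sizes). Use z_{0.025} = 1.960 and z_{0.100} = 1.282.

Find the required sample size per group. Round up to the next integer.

n = 426 per group

n = (z_{α/2} + z_β)² · (σ₁² + σ₂²) / δ²
  = (1.960 + 1.282)² · (2·3.6² = 25.92) / 0.8²
  = 10.5106 · 25.92 / 0.64
  = 425.68
Round up → n = 426 per group.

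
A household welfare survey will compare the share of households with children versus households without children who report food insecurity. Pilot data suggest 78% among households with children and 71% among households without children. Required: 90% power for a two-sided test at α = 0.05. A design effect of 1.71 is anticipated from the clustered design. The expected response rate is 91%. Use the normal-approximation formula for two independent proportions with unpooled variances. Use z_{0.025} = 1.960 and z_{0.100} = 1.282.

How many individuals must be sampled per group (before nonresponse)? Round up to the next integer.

n = 1522 per group

n = (z_{α/2} + z_β)² · [p₁(1−p₁) + p₂(1−p₂)] / (p₁ − p₂)²
  = (1.960 + 1.282)² · (0.78·0.22 + 0.71·0.29) / (0.07)²
  = (3.242)² · (0.1716 + 0.2059) / 0.0049
  = 10.5106 · 0.3775 / 0.0049
  = 809.74
Design effect: 1.71 × 809.74 = 1384.66.
Adjust for 91% response: 1384.66 / 0.91 = 1521.60.
Round up → n = 1522 per group.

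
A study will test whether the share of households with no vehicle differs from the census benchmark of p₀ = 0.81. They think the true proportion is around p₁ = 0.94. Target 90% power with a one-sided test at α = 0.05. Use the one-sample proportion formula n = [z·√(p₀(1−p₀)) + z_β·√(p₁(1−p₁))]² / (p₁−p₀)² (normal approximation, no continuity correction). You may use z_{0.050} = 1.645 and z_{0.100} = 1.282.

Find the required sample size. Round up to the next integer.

n = [z_α·√(p₀q₀) + z_β·√(p₁q₁)]² / (p₁ − p₀)²
  = [1.645·√(0.81·0.19) + 1.282·√(0.94·0.06)]² / (0.13)²
  = [1.645·0.3923 + 1.282·0.2375]² / 0.0169
  = [0.9498]² / 0.0169
  = 53.38
Round up → n = 54.

n = 54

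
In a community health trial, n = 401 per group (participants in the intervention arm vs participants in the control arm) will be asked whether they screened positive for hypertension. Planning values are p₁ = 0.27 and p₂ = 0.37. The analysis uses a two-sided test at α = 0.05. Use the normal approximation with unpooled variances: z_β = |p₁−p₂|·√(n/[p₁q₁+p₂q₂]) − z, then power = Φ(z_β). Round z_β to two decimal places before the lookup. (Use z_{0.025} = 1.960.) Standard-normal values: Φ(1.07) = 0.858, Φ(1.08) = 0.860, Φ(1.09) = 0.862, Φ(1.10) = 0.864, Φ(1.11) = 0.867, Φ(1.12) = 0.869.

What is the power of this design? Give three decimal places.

z_β = |p₁−p₂|·√(n/[p₁q₁+p₂q₂]) − z_{α/2}
    = 0.10 · √(401/0.4302) − 1.960
    = 0.10 · 30.5307 − 1.960
    = 3.0531 − 1.960 = 1.0931 → 1.09
Power = Φ(1.09) = 0.862.

Power ≈ 0.862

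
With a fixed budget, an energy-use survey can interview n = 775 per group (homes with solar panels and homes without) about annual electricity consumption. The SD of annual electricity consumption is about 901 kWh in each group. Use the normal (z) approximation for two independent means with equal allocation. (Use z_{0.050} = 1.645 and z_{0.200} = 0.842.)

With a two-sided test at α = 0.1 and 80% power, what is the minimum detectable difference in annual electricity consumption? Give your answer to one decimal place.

Minimum detectable difference ≈ 113.8 kWh

δ = (z_{α/2} + z_β) · √((σ₁²+σ₂²)/n)
  = (1.645 + 0.842) · √(1623602/775)
  = 2.487 · √2095.0
  = 2.487 · 45.7708
  = 113.8321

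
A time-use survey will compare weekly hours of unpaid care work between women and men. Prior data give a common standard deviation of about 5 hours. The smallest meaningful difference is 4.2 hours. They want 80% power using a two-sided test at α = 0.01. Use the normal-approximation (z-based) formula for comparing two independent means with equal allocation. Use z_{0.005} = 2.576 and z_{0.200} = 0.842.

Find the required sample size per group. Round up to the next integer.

n = (z_{α/2} + z_β)² · (σ₁² + σ₂²) / δ²
  = (2.576 + 0.842)² · (2·5² = 50) / 4.2²
  = 11.6827 · 50 / 17.64
  = 33.11
Round up → n = 34 per group.

n = 34 per group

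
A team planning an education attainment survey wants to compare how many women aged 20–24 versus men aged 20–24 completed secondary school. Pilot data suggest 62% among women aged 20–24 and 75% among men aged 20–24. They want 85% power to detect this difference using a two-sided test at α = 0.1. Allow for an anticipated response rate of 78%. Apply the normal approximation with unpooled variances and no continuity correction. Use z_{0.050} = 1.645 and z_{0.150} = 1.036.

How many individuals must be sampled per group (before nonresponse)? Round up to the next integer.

n = (z_{α/2} + z_β)² · [p₁(1−p₁) + p₂(1−p₂)] / (p₁ − p₂)²
  = (1.645 + 1.036)² · (0.62·0.38 + 0.75·0.25) / (-0.13)²
  = (2.681)² · (0.2356 + 0.1875) / 0.0169
  = 7.1878 · 0.4231 / 0.0169
  = 179.95
Adjust for 78% response: 179.95 / 0.78 = 230.70.
Round up → n = 231 per group.

n = 231 per group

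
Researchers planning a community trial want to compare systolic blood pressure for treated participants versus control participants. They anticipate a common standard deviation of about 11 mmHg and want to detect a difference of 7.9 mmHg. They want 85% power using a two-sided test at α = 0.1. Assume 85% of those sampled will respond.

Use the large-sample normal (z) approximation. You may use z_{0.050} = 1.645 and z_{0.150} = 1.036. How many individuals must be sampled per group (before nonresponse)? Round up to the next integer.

n = (z_{α/2} + z_β)² · (σ₁² + σ₂²) / δ²
  = (1.645 + 1.036)² · (2·11² = 242) / 7.9²
  = 7.1878 · 242 / 62.41
  = 27.87
Adjust for 85% response: 27.87 / 0.85 = 32.79.
Round up → n = 33 per group.

n = 33 per group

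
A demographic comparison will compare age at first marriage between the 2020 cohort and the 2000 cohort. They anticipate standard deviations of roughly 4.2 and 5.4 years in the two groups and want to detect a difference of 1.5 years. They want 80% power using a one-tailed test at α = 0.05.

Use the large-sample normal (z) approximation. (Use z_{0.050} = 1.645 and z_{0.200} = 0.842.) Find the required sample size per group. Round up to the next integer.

n = (z_α + z_β)² · (σ₁² + σ₂²) / δ²
  = (1.645 + 0.842)² · (4.2² + 5.4² = 46.8) / 1.5²
  = 6.1852 · 46.8 / 2.25
  = 128.65
Round up → n = 129 per group.

n = 129 per group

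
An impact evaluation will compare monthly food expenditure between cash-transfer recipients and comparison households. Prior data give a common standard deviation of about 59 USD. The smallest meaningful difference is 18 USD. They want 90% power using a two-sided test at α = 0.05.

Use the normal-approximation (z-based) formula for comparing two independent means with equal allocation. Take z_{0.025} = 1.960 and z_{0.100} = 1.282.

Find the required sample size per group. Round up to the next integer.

n = (z_{α/2} + z_β)² · (σ₁² + σ₂²) / δ²
  = (1.960 + 1.282)² · (2·59² = 6962) / 18²
  = 10.5106 · 6962 / 324
  = 225.85
Round up → n = 226 per group.

n = 226 per group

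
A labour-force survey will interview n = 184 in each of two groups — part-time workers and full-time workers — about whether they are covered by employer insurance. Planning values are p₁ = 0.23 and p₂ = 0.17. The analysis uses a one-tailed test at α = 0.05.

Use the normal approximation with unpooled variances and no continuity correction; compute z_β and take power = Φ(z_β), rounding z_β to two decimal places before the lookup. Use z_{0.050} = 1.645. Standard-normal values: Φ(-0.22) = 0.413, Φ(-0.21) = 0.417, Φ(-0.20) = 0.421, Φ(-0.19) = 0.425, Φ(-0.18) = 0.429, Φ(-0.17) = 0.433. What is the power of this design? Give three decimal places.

Power ≈ 0.421

z_β = |p₁−p₂|·√(n/[p₁q₁+p₂q₂]) − z_α
    = 0.06 · √(184/0.3182) − 1.645
    = 0.06 · 24.0469 − 1.645
    = 1.4428 − 1.645 = -0.2022 → -0.20
Power = Φ(-0.20) = 0.421.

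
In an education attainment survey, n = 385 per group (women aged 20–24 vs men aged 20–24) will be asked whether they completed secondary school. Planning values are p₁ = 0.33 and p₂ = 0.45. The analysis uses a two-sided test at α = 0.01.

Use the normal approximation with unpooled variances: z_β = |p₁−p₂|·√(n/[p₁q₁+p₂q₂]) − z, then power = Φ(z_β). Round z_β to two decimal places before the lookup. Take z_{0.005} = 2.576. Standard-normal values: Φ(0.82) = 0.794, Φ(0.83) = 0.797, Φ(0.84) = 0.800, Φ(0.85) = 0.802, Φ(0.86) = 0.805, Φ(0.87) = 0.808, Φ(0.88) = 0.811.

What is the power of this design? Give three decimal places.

Power ≈ 0.805

z_β = |p₁−p₂|·√(n/[p₁q₁+p₂q₂]) − z_{α/2}
    = 0.12 · √(385/0.4686) − 2.576
    = 0.12 · 28.6635 − 2.576
    = 3.4396 − 2.576 = 0.8636 → 0.86
Power = Φ(0.86) = 0.805.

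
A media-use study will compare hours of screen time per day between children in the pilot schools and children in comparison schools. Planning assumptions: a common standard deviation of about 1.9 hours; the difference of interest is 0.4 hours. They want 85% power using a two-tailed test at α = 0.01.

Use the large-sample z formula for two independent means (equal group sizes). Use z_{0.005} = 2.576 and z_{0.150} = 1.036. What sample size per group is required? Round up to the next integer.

n = 589 per group

n = (z_{α/2} + z_β)² · (σ₁² + σ₂²) / δ²
  = (2.576 + 1.036)² · (2·1.9² = 7.22) / 0.4²
  = 13.0465 · 7.22 / 0.16
  = 588.73
Round up → n = 589 per group.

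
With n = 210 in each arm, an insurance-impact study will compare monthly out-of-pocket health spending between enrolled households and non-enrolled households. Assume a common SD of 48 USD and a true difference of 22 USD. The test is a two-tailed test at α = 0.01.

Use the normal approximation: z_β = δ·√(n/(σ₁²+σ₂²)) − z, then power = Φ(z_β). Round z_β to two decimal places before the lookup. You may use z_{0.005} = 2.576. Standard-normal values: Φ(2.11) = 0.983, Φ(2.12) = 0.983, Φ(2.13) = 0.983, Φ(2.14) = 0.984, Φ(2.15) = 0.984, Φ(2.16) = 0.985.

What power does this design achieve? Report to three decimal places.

Power ≈ 0.983

z_β = δ·√(n/(σ₁²+σ₂²)) − z_{α/2}
    = 22 · √(210/4608) − 2.576
    = 22 · 0.21348 − 2.576
    = 4.6965 − 2.576 = 2.1205 → 2.12
Power = Φ(2.12) = 0.983.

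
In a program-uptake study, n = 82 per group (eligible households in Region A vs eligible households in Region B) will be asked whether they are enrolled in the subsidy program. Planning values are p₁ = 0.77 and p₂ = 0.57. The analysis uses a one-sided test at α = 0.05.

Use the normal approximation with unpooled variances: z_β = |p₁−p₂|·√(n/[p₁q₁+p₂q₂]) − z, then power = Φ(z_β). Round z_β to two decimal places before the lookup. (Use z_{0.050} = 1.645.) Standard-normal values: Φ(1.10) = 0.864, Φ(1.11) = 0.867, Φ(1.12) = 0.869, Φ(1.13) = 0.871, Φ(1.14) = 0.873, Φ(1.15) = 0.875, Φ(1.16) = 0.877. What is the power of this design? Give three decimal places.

Power ≈ 0.873

z_β = |p₁−p₂|·√(n/[p₁q₁+p₂q₂]) − z_α
    = 0.20 · √(82/0.4222) − 1.645
    = 0.20 · 13.9363 − 1.645
    = 2.7873 − 1.645 = 1.1423 → 1.14
Power = Φ(1.14) = 0.873.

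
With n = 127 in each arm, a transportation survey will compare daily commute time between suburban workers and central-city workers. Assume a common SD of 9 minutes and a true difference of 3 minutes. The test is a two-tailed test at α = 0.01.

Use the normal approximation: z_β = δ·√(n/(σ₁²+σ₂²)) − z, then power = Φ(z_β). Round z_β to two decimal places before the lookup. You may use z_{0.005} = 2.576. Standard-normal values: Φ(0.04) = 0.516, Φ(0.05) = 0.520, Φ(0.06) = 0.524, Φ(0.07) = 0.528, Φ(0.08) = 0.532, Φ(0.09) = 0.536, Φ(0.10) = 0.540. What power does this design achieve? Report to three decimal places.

Power ≈ 0.532

z_β = δ·√(n/(σ₁²+σ₂²)) − z_{α/2}
    = 3 · √(127/162) − 2.576
    = 3 · 0.88541 − 2.576
    = 2.6562 − 2.576 = 0.0802 → 0.08
Power = Φ(0.08) = 0.532.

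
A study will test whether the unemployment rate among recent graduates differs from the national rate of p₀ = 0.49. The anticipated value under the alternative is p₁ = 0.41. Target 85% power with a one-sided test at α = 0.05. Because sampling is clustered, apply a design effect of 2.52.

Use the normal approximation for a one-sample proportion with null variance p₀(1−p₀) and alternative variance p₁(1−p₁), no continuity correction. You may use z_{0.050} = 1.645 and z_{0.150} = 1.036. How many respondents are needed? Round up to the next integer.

n = [z_α·√(p₀q₀) + z_β·√(p₁q₁)]² / (p₁ − p₀)²
  = [1.645·√(0.49·0.51) + 1.036·√(0.41·0.59)]² / (-0.08)²
  = [1.645·0.4999 + 1.036·0.4918]² / 0.0064
  = [1.3319]² / 0.0064
  = 277.17
Design effect: 2.52 × 277.17 = 698.47.
Round up → n = 699.

n = 699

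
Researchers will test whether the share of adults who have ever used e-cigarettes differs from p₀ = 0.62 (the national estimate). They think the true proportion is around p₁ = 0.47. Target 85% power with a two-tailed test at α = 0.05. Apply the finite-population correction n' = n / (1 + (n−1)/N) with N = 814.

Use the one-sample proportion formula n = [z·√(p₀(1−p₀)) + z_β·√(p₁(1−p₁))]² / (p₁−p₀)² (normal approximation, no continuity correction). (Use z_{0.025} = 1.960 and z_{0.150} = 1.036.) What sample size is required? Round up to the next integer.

n = [z_{α/2}·√(p₀q₀) + z_β·√(p₁q₁)]² / (p₁ − p₀)²
  = [1.960·√(0.62·0.38) + 1.036·√(0.47·0.53)]² / (-0.15)²
  = [1.960·0.4854 + 1.036·0.4991]² / 0.0225
  = [1.4684]² / 0.0225
  = 95.83
Finite-population correction (N = 814): 95.83 / (1 + (95.83 − 1)/814) = 85.83.
Round up → n = 86.

n = 86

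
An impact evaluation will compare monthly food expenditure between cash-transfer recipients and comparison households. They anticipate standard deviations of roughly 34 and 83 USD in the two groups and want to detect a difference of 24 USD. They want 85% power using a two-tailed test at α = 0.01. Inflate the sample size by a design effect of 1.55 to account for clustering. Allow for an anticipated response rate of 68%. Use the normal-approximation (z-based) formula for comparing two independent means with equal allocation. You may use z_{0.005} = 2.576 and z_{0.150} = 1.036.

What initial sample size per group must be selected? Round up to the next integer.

n = (z_{α/2} + z_β)² · (σ₁² + σ₂²) / δ²
  = (2.576 + 1.036)² · (34² + 83² = 8045) / 24²
  = 13.0465 · 8045 / 576
  = 182.22
Design effect: 1.55 × 182.22 = 282.44.
Adjust for 68% response: 282.44 / 0.68 = 415.36.
Round up → n = 416 per group.

n = 416 per group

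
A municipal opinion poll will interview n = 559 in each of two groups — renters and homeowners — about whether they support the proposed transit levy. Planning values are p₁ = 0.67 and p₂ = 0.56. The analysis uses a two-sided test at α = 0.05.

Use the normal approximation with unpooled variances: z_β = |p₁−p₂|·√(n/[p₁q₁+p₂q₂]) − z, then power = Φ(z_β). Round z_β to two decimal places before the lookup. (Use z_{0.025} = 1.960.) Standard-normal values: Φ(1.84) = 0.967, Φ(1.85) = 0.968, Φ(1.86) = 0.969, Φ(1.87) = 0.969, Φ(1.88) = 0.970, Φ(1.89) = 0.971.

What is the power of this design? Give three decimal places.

Power ≈ 0.967

z_β = |p₁−p₂|·√(n/[p₁q₁+p₂q₂]) − z_{α/2}
    = 0.11 · √(559/0.4675) − 1.960
    = 0.11 · 34.5792 − 1.960
    = 3.8037 − 1.960 = 1.8437 → 1.84
Power = Φ(1.84) = 0.967.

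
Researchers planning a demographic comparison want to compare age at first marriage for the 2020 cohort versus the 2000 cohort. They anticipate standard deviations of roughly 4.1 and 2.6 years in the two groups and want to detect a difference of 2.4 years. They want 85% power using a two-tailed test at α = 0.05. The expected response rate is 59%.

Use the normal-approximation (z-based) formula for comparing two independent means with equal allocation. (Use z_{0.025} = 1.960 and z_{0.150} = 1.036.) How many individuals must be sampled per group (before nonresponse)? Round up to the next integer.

n = 63 per group

n = (z_{α/2} + z_β)² · (σ₁² + σ₂²) / δ²
  = (1.960 + 1.036)² · (4.1² + 2.6² = 23.57) / 2.4²
  = 8.9760 · 23.57 / 5.76
  = 36.73
Adjust for 59% response: 36.73 / 0.59 = 62.25.
Round up → n = 63 per group.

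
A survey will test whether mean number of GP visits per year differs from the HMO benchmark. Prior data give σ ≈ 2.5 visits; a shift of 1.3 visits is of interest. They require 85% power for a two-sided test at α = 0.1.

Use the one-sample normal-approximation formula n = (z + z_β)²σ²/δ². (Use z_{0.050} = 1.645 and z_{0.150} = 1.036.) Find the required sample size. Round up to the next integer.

n = 27

n = (z_{α/2} + z_β)² · σ² / δ²
  = (1.645 + 1.036)² · 2.5² / 1.3²
  = 7.1878 · 6.25 / 1.69
  = 26.58
Round up → n = 27.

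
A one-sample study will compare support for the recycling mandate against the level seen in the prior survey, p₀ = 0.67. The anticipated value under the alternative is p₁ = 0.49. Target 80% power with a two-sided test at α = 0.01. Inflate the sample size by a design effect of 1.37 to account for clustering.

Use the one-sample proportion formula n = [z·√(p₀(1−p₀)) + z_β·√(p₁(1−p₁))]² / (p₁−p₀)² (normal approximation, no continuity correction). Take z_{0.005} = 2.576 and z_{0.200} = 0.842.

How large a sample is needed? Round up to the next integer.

n = 113

n = [z_{α/2}·√(p₀q₀) + z_β·√(p₁q₁)]² / (p₁ − p₀)²
  = [2.576·√(0.67·0.33) + 0.842·√(0.49·0.51)]² / (-0.18)²
  = [2.576·0.4702 + 0.842·0.4999]² / 0.0324
  = [1.6322]² / 0.0324
  = 82.22
Design effect: 1.37 × 82.22 = 112.65.
Round up → n = 113.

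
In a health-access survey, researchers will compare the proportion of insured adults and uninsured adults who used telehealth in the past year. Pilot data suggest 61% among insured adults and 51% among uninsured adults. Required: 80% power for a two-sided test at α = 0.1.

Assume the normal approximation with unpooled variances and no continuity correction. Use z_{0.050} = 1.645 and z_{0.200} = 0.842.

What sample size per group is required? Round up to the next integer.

n = (z_{α/2} + z_β)² · [p₁(1−p₁) + p₂(1−p₂)] / (p₁ − p₂)²
  = (1.645 + 0.842)² · (0.61·0.39 + 0.51·0.49) / (0.10)²
  = (2.487)² · (0.2379 + 0.2499) / 0.0100
  = 6.1852 · 0.4878 / 0.0100
  = 301.71
Round up → n = 302 per group.

n = 302 per group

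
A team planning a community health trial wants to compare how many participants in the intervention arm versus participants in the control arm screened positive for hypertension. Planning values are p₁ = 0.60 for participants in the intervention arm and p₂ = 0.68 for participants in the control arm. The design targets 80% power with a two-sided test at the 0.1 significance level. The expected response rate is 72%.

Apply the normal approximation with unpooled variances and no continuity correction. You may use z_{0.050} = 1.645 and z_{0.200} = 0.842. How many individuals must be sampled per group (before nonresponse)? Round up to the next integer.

n = (z_{α/2} + z_β)² · [p₁(1−p₁) + p₂(1−p₂)] / (p₁ − p₂)²
  = (1.645 + 0.842)² · (0.60·0.40 + 0.68·0.32) / (-0.08)²
  = (2.487)² · (0.2400 + 0.2176) / 0.0064
  = 6.1852 · 0.4576 / 0.0064
  = 442.24
Adjust for 72% response: 442.24 / 0.72 = 614.22.
Round up → n = 615 per group.

n = 615 per group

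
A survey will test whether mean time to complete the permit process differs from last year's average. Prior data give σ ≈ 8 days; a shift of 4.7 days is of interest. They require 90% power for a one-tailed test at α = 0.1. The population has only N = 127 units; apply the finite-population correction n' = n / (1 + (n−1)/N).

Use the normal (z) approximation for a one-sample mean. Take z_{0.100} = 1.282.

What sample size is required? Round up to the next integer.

n = 17

n = (z_α + z_β)² · σ² / δ²
  = (1.282 + 1.282)² · 8² / 4.7²
  = 6.5741 · 64 / 22.09
  = 19.05
Finite-population correction (N = 127): 19.05 / (1 + (19.05 − 1)/127) = 16.68.
Round up → n = 17.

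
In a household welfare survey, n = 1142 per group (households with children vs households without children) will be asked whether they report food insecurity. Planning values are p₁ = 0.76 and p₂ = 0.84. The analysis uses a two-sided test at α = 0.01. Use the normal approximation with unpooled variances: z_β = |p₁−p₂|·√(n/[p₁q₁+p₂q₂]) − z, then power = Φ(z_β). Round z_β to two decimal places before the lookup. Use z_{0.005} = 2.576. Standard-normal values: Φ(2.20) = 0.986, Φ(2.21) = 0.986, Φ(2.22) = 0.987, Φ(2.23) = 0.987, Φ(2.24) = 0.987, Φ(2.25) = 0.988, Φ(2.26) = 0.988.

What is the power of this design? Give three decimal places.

z_β = |p₁−p₂|·√(n/[p₁q₁+p₂q₂]) − z_{α/2}
    = 0.08 · √(1142/0.3168) − 2.576
    = 0.08 · 60.0400 − 2.576
    = 4.8032 − 2.576 = 2.2272 → 2.23
Power = Φ(2.23) = 0.987.

Power ≈ 0.987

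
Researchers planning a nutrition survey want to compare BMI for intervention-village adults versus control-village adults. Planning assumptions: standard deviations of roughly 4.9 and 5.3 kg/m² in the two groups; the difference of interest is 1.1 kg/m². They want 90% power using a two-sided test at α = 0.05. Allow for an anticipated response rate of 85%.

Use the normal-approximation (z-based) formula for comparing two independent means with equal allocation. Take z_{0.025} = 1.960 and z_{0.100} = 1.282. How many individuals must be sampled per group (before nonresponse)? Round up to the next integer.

n = 533 per group

n = (z_{α/2} + z_β)² · (σ₁² + σ₂²) / δ²
  = (1.960 + 1.282)² · (4.9² + 5.3² = 52.1) / 1.1²
  = 10.5106 · 52.1 / 1.21
  = 452.56
Adjust for 85% response: 452.56 / 0.85 = 532.43.
Round up → n = 533 per group.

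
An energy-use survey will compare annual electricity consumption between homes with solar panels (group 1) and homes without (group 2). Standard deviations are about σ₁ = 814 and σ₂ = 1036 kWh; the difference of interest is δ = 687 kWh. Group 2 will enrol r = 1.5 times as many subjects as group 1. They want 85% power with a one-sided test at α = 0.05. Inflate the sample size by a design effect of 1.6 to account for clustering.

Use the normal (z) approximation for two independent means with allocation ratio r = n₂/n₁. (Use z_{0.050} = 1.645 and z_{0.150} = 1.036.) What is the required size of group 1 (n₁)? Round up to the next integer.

n₁ = (z_α + z_β)² · (σ₁² + σ₂²/r) / δ²
   = (1.645 + 1.036)² · (814² + 1036²/1.5) / 687²
   = 7.1878 · (662596 + 715530.7) / 471969
   = 7.1878 · 1378126.7 / 471969
   = 20.99
Design effect: 1.6 × 20.99 = 33.58.
Round up → n₁ = 34; n₂ = r·n₁ = 1.5 × 34 = 51.

n₁ = 34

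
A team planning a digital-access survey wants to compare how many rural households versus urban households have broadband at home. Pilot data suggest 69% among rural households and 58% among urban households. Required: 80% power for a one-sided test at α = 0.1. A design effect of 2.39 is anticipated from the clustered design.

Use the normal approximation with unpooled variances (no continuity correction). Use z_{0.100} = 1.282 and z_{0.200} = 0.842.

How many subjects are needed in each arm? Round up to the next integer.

n = (z_α + z_β)² · [p₁(1−p₁) + p₂(1−p₂)] / (p₁ − p₂)²
  = (1.282 + 0.842)² · (0.69·0.31 + 0.58·0.42) / (0.11)²
  = (2.124)² · (0.2139 + 0.2436) / 0.0121
  = 4.5114 · 0.4575 / 0.0121
  = 170.57
Design effect: 2.39 × 170.57 = 407.67.
Round up → n = 408 per group.

n = 408 per group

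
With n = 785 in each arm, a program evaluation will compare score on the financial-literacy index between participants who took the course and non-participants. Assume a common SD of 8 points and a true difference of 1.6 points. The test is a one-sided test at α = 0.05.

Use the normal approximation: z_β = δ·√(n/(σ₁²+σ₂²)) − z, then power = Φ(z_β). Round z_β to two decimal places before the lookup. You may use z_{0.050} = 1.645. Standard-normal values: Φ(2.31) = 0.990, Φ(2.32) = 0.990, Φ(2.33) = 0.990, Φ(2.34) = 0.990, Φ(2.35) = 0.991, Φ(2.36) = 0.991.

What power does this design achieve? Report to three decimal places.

z_β = δ·√(n/(σ₁²+σ₂²)) − z_α
    = 1.6 · √(785/128) − 1.645
    = 1.6 · 2.47645 − 1.645
    = 3.9623 − 1.645 = 2.3173 → 2.32
Power = Φ(2.32) = 0.990.

Power ≈ 0.990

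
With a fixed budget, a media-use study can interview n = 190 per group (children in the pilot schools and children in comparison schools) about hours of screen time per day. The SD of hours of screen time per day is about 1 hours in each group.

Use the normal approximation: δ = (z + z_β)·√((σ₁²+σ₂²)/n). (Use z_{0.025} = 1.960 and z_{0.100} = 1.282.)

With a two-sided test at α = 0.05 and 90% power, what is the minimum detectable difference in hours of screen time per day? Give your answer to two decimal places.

Minimum detectable difference ≈ 0.33 hours

δ = (z_{α/2} + z_β) · √((σ₁²+σ₂²)/n)
  = (1.960 + 1.282) · √(2/190)
  = 3.242 · √0.01053
  = 3.242 · 0.1026
  = 0.3326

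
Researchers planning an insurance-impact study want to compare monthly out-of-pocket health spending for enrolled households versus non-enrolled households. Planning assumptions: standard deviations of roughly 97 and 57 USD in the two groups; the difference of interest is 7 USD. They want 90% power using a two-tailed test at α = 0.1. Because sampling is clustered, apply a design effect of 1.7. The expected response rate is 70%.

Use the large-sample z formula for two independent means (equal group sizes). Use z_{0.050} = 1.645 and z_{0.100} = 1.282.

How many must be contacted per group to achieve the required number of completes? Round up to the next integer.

n = (z_{α/2} + z_β)² · (σ₁² + σ₂²) / δ²
  = (1.645 + 1.282)² · (97² + 57² = 12658) / 7²
  = 8.5673 · 12658 / 49
  = 2213.17
Design effect: 1.7 × 2213.17 = 3762.39.
Adjust for 70% response: 3762.39 / 0.70 = 5374.84.
Round up → n = 5375 per group.

n = 5375 per group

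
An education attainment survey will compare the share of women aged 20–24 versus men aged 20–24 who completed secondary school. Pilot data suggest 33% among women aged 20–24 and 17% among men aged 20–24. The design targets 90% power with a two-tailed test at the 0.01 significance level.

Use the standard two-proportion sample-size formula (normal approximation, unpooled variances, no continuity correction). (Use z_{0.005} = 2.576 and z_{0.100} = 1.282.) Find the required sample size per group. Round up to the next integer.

n = (z_{α/2} + z_β)² · [p₁(1−p₁) + p₂(1−p₂)] / (p₁ − p₂)²
  = (2.576 + 1.282)² · (0.33·0.67 + 0.17·0.83) / (0.16)²
  = (3.858)² · (0.2211 + 0.1411) / 0.0256
  = 14.8842 · 0.3622 / 0.0256
  = 210.59
Round up → n = 211 per group.

n = 211 per group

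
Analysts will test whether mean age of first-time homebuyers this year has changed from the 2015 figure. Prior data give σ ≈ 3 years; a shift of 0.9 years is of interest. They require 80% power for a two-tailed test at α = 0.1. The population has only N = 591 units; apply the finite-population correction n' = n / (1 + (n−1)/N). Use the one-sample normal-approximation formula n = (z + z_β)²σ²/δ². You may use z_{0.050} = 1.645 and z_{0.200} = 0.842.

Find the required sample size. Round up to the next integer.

n = 62

n = (z_{α/2} + z_β)² · σ² / δ²
  = (1.645 + 0.842)² · 3² / 0.9²
  = 6.1852 · 9 / 0.81
  = 68.72
Finite-population correction (N = 591): 68.72 / (1 + (68.72 − 1)/591) = 61.66.
Round up → n = 62.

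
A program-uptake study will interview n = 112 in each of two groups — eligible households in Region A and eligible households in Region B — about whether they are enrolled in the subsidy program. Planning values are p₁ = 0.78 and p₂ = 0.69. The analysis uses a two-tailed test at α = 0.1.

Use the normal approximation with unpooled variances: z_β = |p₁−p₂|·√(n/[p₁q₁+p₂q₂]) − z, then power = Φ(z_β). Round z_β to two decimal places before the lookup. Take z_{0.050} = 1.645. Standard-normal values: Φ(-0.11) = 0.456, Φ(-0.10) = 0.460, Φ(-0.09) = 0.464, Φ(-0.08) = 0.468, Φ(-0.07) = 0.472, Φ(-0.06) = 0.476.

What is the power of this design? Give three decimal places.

z_β = |p₁−p₂|·√(n/[p₁q₁+p₂q₂]) − z_{α/2}
    = 0.09 · √(112/0.3855) − 1.645
    = 0.09 · 17.0450 − 1.645
    = 1.5340 − 1.645 = -0.1110 → -0.11
Power = Φ(-0.11) = 0.456.

Power ≈ 0.456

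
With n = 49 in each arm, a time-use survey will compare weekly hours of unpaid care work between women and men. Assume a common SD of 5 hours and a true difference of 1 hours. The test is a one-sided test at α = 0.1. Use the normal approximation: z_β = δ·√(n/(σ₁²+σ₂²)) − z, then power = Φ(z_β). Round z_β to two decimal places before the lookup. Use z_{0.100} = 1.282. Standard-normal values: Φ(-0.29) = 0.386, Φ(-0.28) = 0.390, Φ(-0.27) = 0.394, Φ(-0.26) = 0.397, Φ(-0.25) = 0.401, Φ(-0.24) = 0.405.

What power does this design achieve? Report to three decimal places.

z_β = δ·√(n/(σ₁²+σ₂²)) − z_α
    = 1 · √(49/50) − 1.282
    = 1 · 0.98995 − 1.282
    = 0.9899 − 1.282 = -0.2921 → -0.29
Power = Φ(-0.29) = 0.386.

Power ≈ 0.386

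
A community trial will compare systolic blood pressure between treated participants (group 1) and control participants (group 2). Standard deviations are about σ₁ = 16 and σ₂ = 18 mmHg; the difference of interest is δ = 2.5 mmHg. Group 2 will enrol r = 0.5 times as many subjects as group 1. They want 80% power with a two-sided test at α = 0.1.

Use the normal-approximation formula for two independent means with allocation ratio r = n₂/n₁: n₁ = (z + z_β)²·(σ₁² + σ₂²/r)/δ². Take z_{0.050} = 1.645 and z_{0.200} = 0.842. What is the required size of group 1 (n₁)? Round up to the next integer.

n₁ = (z_{α/2} + z_β)² · (σ₁² + σ₂²/r) / δ²
   = (1.645 + 0.842)² · (16² + 18²/0.5) / 2.5²
   = 6.1852 · (256 + 648) / 6.25
   = 6.1852 · 904 / 6.25
   = 894.62
Round up → n₁ = 895; n₂ = r·n₁ = 0.5 × 895 = 448.

n₁ = 895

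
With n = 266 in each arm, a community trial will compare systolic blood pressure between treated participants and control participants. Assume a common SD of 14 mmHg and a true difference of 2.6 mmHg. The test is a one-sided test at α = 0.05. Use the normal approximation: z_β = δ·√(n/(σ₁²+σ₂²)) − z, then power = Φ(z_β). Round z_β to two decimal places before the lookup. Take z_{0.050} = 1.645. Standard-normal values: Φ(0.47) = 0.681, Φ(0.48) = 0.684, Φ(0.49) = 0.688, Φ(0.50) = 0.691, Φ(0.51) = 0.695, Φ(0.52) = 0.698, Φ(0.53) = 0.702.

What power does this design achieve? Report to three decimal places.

z_β = δ·√(n/(σ₁²+σ₂²)) − z_α
    = 2.6 · √(266/392) − 1.645
    = 2.6 · 0.82375 − 1.645
    = 2.1418 − 1.645 = 0.4968 → 0.50
Power = Φ(0.50) = 0.691.

Power ≈ 0.691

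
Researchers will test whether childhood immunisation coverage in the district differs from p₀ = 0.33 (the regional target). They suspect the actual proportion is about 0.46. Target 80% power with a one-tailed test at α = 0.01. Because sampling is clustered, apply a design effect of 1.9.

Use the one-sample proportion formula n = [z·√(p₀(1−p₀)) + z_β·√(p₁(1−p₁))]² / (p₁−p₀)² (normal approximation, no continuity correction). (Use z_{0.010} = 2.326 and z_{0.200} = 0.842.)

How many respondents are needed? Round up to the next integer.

n = 258

n = [z_α·√(p₀q₀) + z_β·√(p₁q₁)]² / (p₁ − p₀)²
  = [2.326·√(0.33·0.67) + 0.842·√(0.46·0.54)]² / (0.13)²
  = [2.326·0.4702 + 0.842·0.4984]² / 0.0169
  = [1.5134]² / 0.0169
  = 135.52
Design effect: 1.9 × 135.52 = 257.49.
Round up → n = 258.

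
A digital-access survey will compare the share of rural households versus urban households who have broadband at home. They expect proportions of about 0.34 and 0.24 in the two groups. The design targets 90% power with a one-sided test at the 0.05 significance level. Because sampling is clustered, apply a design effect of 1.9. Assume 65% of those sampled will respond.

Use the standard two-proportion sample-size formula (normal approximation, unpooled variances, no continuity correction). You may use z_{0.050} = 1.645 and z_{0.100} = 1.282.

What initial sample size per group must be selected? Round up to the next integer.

n = 1019 per group

n = (z_α + z_β)² · [p₁(1−p₁) + p₂(1−p₂)] / (p₁ − p₂)²
  = (1.645 + 1.282)² · (0.34·0.66 + 0.24·0.76) / (0.10)²
  = (2.927)² · (0.2244 + 0.1824) / 0.0100
  = 8.5673 · 0.4068 / 0.0100
  = 348.52
Design effect: 1.9 × 348.52 = 662.19.
Adjust for 65% response: 662.19 / 0.65 = 1018.75.
Round up → n = 1019 per group.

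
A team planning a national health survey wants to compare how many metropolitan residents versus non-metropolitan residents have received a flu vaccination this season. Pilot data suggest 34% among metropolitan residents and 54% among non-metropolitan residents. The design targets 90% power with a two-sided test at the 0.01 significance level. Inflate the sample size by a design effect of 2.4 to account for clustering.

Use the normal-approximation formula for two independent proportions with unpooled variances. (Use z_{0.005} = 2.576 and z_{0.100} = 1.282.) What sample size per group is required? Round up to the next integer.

n = (z_{α/2} + z_β)² · [p₁(1−p₁) + p₂(1−p₂)] / (p₁ − p₂)²
  = (2.576 + 1.282)² · (0.34·0.66 + 0.54·0.46) / (-0.20)²
  = (3.858)² · (0.2244 + 0.2484) / 0.0400
  = 14.8842 · 0.4728 / 0.0400
  = 175.93
Design effect: 2.4 × 175.93 = 422.23.
Round up → n = 423 per group.

n = 423 per group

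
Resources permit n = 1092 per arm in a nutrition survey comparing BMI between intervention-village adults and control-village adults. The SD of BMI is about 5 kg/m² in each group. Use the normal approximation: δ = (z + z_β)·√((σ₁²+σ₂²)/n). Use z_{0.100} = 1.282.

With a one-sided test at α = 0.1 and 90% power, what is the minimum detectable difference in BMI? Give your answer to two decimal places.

Minimum detectable difference ≈ 0.55 kg/m²

δ = (z_α + z_β) · √((σ₁²+σ₂²)/n)
  = (1.282 + 1.282) · √(50/1092)
  = 2.564 · √0.04579
  = 2.564 · 0.2140
  = 0.5486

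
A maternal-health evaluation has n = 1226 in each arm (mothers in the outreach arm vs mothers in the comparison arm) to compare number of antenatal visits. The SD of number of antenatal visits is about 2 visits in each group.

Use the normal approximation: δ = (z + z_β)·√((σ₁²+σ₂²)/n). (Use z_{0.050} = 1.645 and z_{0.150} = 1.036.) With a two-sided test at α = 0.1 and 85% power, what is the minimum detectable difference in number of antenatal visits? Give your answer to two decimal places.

δ = (z_{α/2} + z_β) · √((σ₁²+σ₂²)/n)
  = (1.645 + 1.036) · √(8/1226)
  = 2.681 · √0.00653
  = 2.681 · 0.0808
  = 0.2166

Minimum detectable difference ≈ 0.22 visits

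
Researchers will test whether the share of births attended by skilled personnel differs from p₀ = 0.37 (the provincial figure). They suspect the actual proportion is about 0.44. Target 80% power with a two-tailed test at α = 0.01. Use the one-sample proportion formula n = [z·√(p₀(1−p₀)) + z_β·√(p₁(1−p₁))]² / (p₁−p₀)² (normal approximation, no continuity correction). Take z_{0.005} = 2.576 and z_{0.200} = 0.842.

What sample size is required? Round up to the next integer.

n = 564

n = [z_{α/2}·√(p₀q₀) + z_β·√(p₁q₁)]² / (p₁ − p₀)²
  = [2.576·√(0.37·0.63) + 0.842·√(0.44·0.56)]² / (0.07)²
  = [2.576·0.4828 + 0.842·0.4964]² / 0.0049
  = [1.6617]² / 0.0049
  = 563.49
Round up → n = 564.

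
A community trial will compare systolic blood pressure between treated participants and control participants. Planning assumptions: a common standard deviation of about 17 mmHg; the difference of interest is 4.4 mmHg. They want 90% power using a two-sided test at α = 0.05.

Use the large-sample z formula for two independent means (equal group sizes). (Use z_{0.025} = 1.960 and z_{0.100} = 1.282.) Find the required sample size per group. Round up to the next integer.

n = (z_{α/2} + z_β)² · (σ₁² + σ₂²) / δ²
  = (1.960 + 1.282)² · (2·17² = 578) / 4.4²
  = 10.5106 · 578 / 19.36
  = 313.80
Round up → n = 314 per group.

n = 314 per group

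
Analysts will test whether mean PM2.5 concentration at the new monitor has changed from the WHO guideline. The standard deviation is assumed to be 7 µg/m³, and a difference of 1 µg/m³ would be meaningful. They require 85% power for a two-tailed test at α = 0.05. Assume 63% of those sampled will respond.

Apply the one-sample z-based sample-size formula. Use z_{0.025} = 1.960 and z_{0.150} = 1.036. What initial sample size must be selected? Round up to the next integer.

n = (z_{α/2} + z_β)² · σ² / δ²
  = (1.960 + 1.036)² · 7² / 1²
  = 8.9760 · 49 / 1
  = 439.82
Adjust for 63% response: 439.82 / 0.63 = 698.13.
Round up → n = 699.

n = 699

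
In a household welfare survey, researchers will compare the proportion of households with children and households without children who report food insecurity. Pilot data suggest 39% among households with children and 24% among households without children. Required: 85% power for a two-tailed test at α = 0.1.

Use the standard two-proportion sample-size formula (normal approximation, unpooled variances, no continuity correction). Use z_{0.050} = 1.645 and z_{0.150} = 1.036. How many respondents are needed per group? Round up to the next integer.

n = 135 per group

n = (z_{α/2} + z_β)² · [p₁(1−p₁) + p₂(1−p₂)] / (p₁ − p₂)²
  = (1.645 + 1.036)² · (0.39·0.61 + 0.24·0.76) / (0.15)²
  = (2.681)² · (0.2379 + 0.1824) / 0.0225
  = 7.1878 · 0.4203 / 0.0225
  = 134.27
Round up → n = 135 per group.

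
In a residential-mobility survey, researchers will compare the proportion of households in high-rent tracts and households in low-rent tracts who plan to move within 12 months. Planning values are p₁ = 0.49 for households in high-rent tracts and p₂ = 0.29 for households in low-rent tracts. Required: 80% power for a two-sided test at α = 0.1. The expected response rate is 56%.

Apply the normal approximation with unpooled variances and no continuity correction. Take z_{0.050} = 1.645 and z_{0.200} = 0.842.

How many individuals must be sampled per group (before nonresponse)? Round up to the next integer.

n = 126 per group

n = (z_{α/2} + z_β)² · [p₁(1−p₁) + p₂(1−p₂)] / (p₁ − p₂)²
  = (1.645 + 0.842)² · (0.49·0.51 + 0.29·0.71) / (0.20)²
  = (2.487)² · (0.2499 + 0.2059) / 0.0400
  = 6.1852 · 0.4558 / 0.0400
  = 70.48
Adjust for 56% response: 70.48 / 0.56 = 125.86.
Round up → n = 126 per group.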